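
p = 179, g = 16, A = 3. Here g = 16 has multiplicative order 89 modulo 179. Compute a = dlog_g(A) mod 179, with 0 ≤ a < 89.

27

Baby-step giant-step with m = ceil(sqrt(89)) = 10.
Baby table (16^j mod 179 for j=0..9):
  0:1  1:16  2:77  3:158  4:22  5:173  6:83  7:75
  8:126  9:47
Giant step factor: 16^(-10) ≡ 5 (mod 179).
Scan 3·5^i mod 179 for i = 0, 1, …:
  i=0: 3   i=1: 15   i=2: 75
Match at i=2, j=7: a = 2·10 + 7 = 27.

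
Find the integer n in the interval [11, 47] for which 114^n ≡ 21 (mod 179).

17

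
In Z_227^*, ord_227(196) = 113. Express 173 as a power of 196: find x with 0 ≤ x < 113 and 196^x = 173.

Successive powers of 196 modulo 227:
  196^0=1  196^1=196  196^2=53  196^3=173
So 196^3 ≡ 173 (mod 227), giving x = 3.

3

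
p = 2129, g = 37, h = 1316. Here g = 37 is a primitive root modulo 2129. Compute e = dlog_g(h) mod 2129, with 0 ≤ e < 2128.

1150

Baby-step giant-step with m = ceil(sqrt(2128)) = 47.
Baby table (37^j mod 2129 for j=0..46):
  0:1  1:37  2:1369  3:1686  4:641  5:298  6:381  7:1323
  8:2113  9:1537  10:1515  11:701  12:389  13:1619  14:291  15:122
  16:256  17:956  18:1308  19:1558  20:163  21:1773  22:1731  23:177
  24:162  25:1736  26:362  27:620  28:1650  29:1438  30:2110  31:1426
  32:1666  33:2030  34:595  35:725  36:1277  37:411  38:304  39:603
  40:1021  41:1584  42:1125  43:1174  44:858  45:1940  46:1523
Giant step factor: 37^(-47) ≡ 205 (mod 2129).
Scan 1316·205^i mod 2129 for i = 0, 1, …:
  i=0: 1316   i=1: 1526   i=2: 1996   i=3: 412
  i=4: 1429   i=5: 1272   i=6: 1022   i=7: 868
  i=8: 1233   i=9: 1543     …   i=23: 1317
  i=24: 1731
Match at i=24, j=22: e = 24·47 + 22 = 1150.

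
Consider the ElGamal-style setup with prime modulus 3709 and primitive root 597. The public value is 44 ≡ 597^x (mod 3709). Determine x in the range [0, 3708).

Baby-step giant-step with m = ceil(sqrt(3708)) = 61.
Baby table (597^j mod 3709 for j=0..60):
  0:1  1:597  2:345  3:1970  4:337  5:903  6:1286  7:3688
  8:2299  9:173  10:3138  11:341  12:3291  13:2666  14:441  15:3647
  16:76  17:864  18:257  19:1360  20:3358  21:1866  22:1302  23:2113
  24:401  25:2021  26:1112  27:3662  28:1613  29:2330  30:135  31:2706
  32:2067  33:2611  34:987  35:3217  36:2996  37:874  38:2518  39:1101
  40:804  41:1527  42:2914  43:137  44:191  45:2757  46:2842  47:1661
  48:1314  49:1859  50:832  51:3407  52:1447  53:3371  54:2209  55:2078
  56:1760  57:1073  58:2633  59:2994  60:3389
Giant step factor: 597^(-61) ≡ 3569 (mod 3709).
Scan 44·3569^i mod 3709 for i = 0, 1, …:
  i=0: 44   i=1: 1258   i=2: 1912   i=3: 3077
  i=4: 3173   i=5: 860   i=6: 1997   i=7: 2304
  i=8: 123   i=9: 1325   i=10: 3659   i=11: 3291
Match at i=11, j=12: x = 11·61 + 12 = 683.

683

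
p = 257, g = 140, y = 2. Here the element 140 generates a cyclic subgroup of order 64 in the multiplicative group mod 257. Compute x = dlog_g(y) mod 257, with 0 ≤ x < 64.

36

Baby-step giant-step with m = ceil(sqrt(64)) = 8.
Baby table (140^j mod 257 for j=0..7):
  0:1  1:140  2:68  3:11  4:255  5:234  6:121  7:235
Giant step factor: 140^(-8) ≡ 193 (mod 257).
Scan 2·193^i mod 257 for i = 0, 1, …:
  i=0: 2   i=1: 129   i=2: 225   i=3: 249
  i=4: 255
Match at i=4, j=4: x = 4·8 + 4 = 36.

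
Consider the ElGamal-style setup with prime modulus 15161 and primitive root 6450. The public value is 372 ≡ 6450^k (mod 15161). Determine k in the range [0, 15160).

63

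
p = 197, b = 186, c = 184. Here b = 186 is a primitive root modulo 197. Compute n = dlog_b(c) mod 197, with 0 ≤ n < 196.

Baby-step giant-step with m = ceil(sqrt(196)) = 14.
Baby table (186^j mod 197 for j=0..13):
  0:1  1:186  2:121  3:48  4:63  5:95  6:137  7:69
  8:29  9:75  10:160  11:13  12:54  13:194
Giant step factor: 186^(-14) ≡ 6 (mod 197).
Scan 184·6^i mod 197 for i = 0, 1, …:
  i=0: 184   i=1: 119   i=2: 123   i=3: 147
  i=4: 94   i=5: 170   i=6: 35   i=7: 13
Match at i=7, j=11: n = 7·14 + 11 = 109.

109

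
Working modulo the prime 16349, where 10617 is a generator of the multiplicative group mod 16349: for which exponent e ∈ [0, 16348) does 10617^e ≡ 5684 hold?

15650

Baby-step giant-step with m = ceil(sqrt(16348)) = 128.
Baby table (10617^j mod 16349 for j=0..127):
  0:1  1:10617  2:10683  3:8398  4:10469  5:8871  6:13167  7:10089
  8:12614  9:8179  10:6904  11:7201  12:5093  13:6238  14:15396  15:2030
  16:4528  17:7716  18:12282  19:14719  20:7881  21:14744  22:11722  23:3886
  24:9135  25:4027  26:2024  27:6222  28:9014  29:10941  30:952  31:3702
  32:1138  33:235  34:9947  35:9108  36:11650  37:7865  38:8362  39:4284
  40:310  41:5121  42:9232  43:3889  44:8288  45:3378  46:10869  47:4931
  48:2929  49:1395  50:14870  51:8846  52:9326  53:4598  54:15201  55:8038
  56:14015  57:5006  58:14452  59:1519  60:7109  61:9269  62:4342  63:11183
  64:3473  65:5846  66:6178  67:15987  68:15010  69:7467  70:838  71:3190
  72:9451  73:7454  74:9958  75:11452  76:14720  77:2149  78:9078  79:3771
  80:14355  81:1657  82:845  83:12113  84:2487  85:844  86:1496  87:8153
  88:8795  89:7376  90:15631  91:11977  92:13636  93:3017  94:3798  95:6732
  96:12165  97:15054  98:494  99:13118  100:13024  101:12315  102:5402  103:742
  104:13945  105:13870  106:2347  107:2223  108:9984  109:9561  110:14545  111:7960
  112:3339  113:5531  114:13368  115:2387  116:1829  117:12230  118:2152  119:8231
  120:3122  121:6851  122:366  123:11109  124:2567  125:56  126:5988  127:9684
Giant step factor: 10617^(-128) ≡ 12314 (mod 16349).
Scan 5684·12314^i mod 16349 for i = 0, 1, …:
  i=0: 5684   i=1: 2707   i=2: 14736   i=3: 1553
  i=4: 11661   i=5: 287   i=6: 2734   i=7: 3885
  i=8: 2716   i=9: 11119     …   i=121: 15366
  i=122: 9947
Match at i=122, j=34: e = 122·128 + 34 = 15650.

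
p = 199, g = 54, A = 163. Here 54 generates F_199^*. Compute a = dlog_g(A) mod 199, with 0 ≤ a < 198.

61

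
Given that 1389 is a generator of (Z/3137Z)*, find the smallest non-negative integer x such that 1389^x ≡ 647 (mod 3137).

Baby-step giant-step with m = ceil(sqrt(3136)) = 56.
Baby table (1389^j mod 3137 for j=0..55):
  0:1  1:1389  2:66  3:701  4:1219  5:2348  6:2029  7:1255
  8:2160  9:1268  10:1395  11:2126  12:1097  13:2288  14:251  15:432
  16:881  17:279  18:1680  19:2729  20:1085  21:1305  22:2596  23:1431
  24:1938  25:336  26:2428  27:217  28:261  29:1774  30:1541  31:1015
  32:1322  33:1113  34:2553  35:1307  36:2237  37:1563  38:203  39:2774
  40:850  41:1138  42:2771  43:2957  44:940  45:668  46:2437  47:170
  48:855  49:1809  50:3101  51:188  52:761  53:2997  54:34  55:171
Giant step factor: 1389^(-56) ≡ 1637 (mod 3137).
Scan 647·1637^i mod 3137 for i = 0, 1, …:
  i=0: 647   i=1: 1970   i=2: 54   i=3: 562
  i=4: 853   i=5: 396   i=6: 2030   i=7: 1027
  i=8: 2904   i=9: 1293     …   i=46: 713
  i=47: 217
Match at i=47, j=27: x = 47·56 + 27 = 2659.

2659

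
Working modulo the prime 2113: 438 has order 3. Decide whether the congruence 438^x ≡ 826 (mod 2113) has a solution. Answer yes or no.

no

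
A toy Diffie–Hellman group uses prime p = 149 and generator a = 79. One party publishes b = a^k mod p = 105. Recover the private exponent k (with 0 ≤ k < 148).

Baby-step giant-step with m = ceil(sqrt(148)) = 13.
Baby table (79^j mod 149 for j=0..12):
  0:1  1:79  2:132  3:147  4:140  5:34  6:4  7:18
  8:81  9:141  10:113  11:136  12:16
Giant step factor: 79^(-13) ≡ 89 (mod 149).
Scan 105·89^i mod 149 for i = 0, 1, …:
  i=0: 105   i=1: 107   i=2: 136
Match at i=2, j=11: k = 2·13 + 11 = 37.

37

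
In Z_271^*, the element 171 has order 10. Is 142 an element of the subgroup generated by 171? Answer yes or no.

no

142 ∈ ⟨171⟩ iff 142^10 ≡ 1 (mod 271), since |⟨171⟩| = 10.
142^10 mod 271 = 77.
Since 77 ≠ 1, 142 does not lie in the subgroup.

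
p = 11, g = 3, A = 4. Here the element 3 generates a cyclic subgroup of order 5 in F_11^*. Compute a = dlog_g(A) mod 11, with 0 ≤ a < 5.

4

Successive powers of 3 modulo 11:
  3^0=1  3^1=3  3^2=9  3^3=5  3^4=4
So 3^4 ≡ 4 (mod 11), giving a = 4.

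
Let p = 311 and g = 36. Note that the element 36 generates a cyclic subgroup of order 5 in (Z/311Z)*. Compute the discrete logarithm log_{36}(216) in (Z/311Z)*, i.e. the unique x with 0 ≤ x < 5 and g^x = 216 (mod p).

4

Successive powers of 36 modulo 311:
  36^0=1  36^1=36  36^2=52  36^3=6  36^4=216
So 36^4 ≡ 216 (mod 311), giving x = 4.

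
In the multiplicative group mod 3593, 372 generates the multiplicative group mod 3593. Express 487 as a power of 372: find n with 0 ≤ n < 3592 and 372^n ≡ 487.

1161

Baby-step giant-step with m = ceil(sqrt(3592)) = 60.
Baby table (372^j mod 3593 for j=0..59):
  0:1  1:372  2:1850  3:1937  4:1964  5:1229  6:877  7:2874
  8:2007  9:2853  10:1381  11:3526  12:227  13:1805  14:3162  15:1353
  16:296  17:2322  18:1464  19:2065  20:2871  21:891  22:896  23:2756
  24:1227  25:133  26:2767  27:1726  28:2518  29:2516  30:1772  31:1665
  32:1384  33:1049  34:2184  35:430  36:1868  37:1447  38:2927  39:165
  40:299  41:3438  42:3421  43:690  44:1577  45:985  46:3527  47:599
  48:62  49:1506  50:3317  51:1525  52:3199  53:745  54:479  55:2131
  56:2272  57:829  58:2983  59:3032
Giant step factor: 372^(-60) ≡ 3171 (mod 3593).
Scan 487·3171^i mod 3593 for i = 0, 1, …:
  i=0: 487   i=1: 2880   i=2: 2667   i=3: 2728
  i=4: 2137   i=5: 29   i=6: 2134   i=7: 1295
  i=8: 3239   i=9: 2075     …   i=18: 364
  i=19: 891
Match at i=19, j=21: n = 19·60 + 21 = 1161.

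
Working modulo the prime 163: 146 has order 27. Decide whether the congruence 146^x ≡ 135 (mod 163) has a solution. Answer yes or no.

135 ∈ ⟨146⟩ iff 135^27 ≡ 1 (mod 163), since |⟨146⟩| = 27.
135^27 mod 163 = 1.
Since 1 = 1, 135 lies in the subgroup.

yes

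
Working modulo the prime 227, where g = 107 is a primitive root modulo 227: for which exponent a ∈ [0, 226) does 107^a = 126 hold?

119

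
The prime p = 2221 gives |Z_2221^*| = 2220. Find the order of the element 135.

74

The order of 135 must divide p − 1 = 2220 = 2^2 · 3 · 5 · 37.
Divisors: 1, 2, 3, 4, 5, 6, 10, 12, 15, 20, 30, 37, 60, 74, 111, 148, 185, 222, 370, 444, 555, 740, 1110, 2220.
Check each in increasing order: 135^1 ≡ 135;  135^2 ≡ 457;  135^3 ≡ 1728;  135^4 ≡ 75;  135^5 ≡ 1241;  135^6 ≡ 960;  135^10 ≡ 928;  135^12 ≡ 2106;  135^15 ≡ 1170;  135^20 ≡ 1657;  135^30 ≡ 764;  135^37 ≡ 2220;  135^60 ≡ 1794;  135^74 ≡ 1.
Smallest exponent giving 1 is 74.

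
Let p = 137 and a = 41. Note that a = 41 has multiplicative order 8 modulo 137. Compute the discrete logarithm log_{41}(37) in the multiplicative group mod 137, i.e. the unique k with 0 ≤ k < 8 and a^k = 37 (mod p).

2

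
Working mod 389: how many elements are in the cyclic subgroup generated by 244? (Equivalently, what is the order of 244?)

388

The order of 244 must divide p − 1 = 388 = 2^2 · 97.
Divisors: 1, 2, 4, 97, 194, 388.
Check each in increasing order: 244^1 ≡ 244;  244^2 ≡ 19;  244^4 ≡ 361;  244^97 ≡ 115;  244^194 ≡ 388;  244^388 ≡ 1.
Smallest exponent giving 1 is 388.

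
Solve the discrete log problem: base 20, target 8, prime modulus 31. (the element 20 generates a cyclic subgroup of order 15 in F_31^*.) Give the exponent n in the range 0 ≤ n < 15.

Successive powers of 20 modulo 31:
  20^0=1  20^1=20  20^2=28  20^3=2  20^4=9  20^5=25
  20^6=4  20^7=18  20^8=19  20^9=8
So 20^9 ≡ 8 (mod 31), giving n = 9.

9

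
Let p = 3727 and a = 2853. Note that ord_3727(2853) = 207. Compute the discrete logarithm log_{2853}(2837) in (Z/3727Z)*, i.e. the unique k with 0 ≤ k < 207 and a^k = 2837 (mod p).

Baby-step giant-step with m = ceil(sqrt(207)) = 15.
Baby table (2853^j mod 3727 for j=0..14):
  0:1  1:2853  2:3568  3:1067  4:2919  5:1789  6:1754  7:2528
  8:639  9:564  10:2755  11:3499  12:1741  13:2709  14:2706
Giant step factor: 2853^(-15) ≡ 717 (mod 3727).
Scan 2837·717^i mod 3727 for i = 0, 1, …:
  i=0: 2837   i=1: 2914   i=2: 2218   i=3: 2604
  i=4: 3568
Match at i=4, j=2: k = 4·15 + 2 = 62.

62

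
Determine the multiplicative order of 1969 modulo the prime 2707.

The order of 1969 must divide p − 1 = 2706 = 2 · 3 · 11 · 41.
Divisors: 1, 2, 3, 6, 11, 22, 33, 41, 66, 82, 123, 246, 451, 902, 1353, 2706.
Check each in increasing order: 1969^1 ≡ 1969;  1969^2 ≡ 537;  1969^3 ≡ 1623;  1969^6 ≡ 218;  1969^11 ≡ 1909;  1969^22 ≡ 659;  1969^33 ≡ 1983;  1969^41 ≡ 386;  1969^66 ≡ 1725;  1969^82 ≡ 111;  1969^123 ≡ 2241;  1969^246 ≡ 596;  1969^451 ≡ 1327;  1969^902 ≡ 1379;  1969^1353 ≡ 1.
Smallest exponent giving 1 is 1353.

1353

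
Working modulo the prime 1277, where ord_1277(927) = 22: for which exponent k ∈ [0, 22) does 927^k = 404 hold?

19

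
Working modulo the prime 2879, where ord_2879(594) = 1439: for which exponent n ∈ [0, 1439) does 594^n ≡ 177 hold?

1098

Baby-step giant-step with m = ceil(sqrt(1439)) = 38.
Baby table (594^j mod 2879 for j=0..37):
  0:1  1:594  2:1598  3:2021  4:2810  5:2199  6:2019  7:1622
  8:1882  9:856  10:1760  11:363  12:2576  13:1395  14:2357  15:864
  16:754  17:1631  18:1470  19:843  20:2675  21:2621  22:2214  23:2292
  24:2560  25:528  26:2700  27:197  28:1858  29:995  30:835  31:802
  32:1353  33:441  34:2844  35:2242  36:1650  37:1240
Giant step factor: 594^(-38) ≡ 788 (mod 2879).
Scan 177·788^i mod 2879 for i = 0, 1, …:
  i=0: 177   i=1: 1284   i=2: 1263   i=3: 1989
  i=4: 1156   i=5: 1164   i=6: 1710   i=7: 108
  i=8: 1613   i=9: 1405     …   i=27: 1845
  i=28: 2844
Match at i=28, j=34: n = 28·38 + 34 = 1098.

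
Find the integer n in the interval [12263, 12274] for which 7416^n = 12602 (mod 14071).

12269

Compute 7416^12263 mod 14071 = 2318, then multiply by 7416 repeatedly:
  7416^12263=2318  7416^12264=9597  7416^12265=234  7416^12266=4611  7416^12267=2646
  7416^12268=7762  7416^12269=12602
Found 12602 at exponent 12269.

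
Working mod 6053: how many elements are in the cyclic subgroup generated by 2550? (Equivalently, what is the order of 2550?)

3026

The order of 2550 must divide p − 1 = 6052 = 2^2 · 17 · 89.
Divisors: 1, 2, 4, 17, 34, 68, 89, 178, 356, 1513, 3026, 6052.
Check each in increasing order: 2550^1 ≡ 2550;  2550^2 ≡ 1578;  2550^4 ≡ 2301;  2550^17 ≡ 612;  2550^34 ≡ 5311;  2550^68 ≡ 5794;  2550^89 ≡ 2660;  2550^178 ≡ 5696;  2550^356 ≡ 336;  2550^1513 ≡ 6052;  2550^3026 ≡ 1.
Smallest exponent giving 1 is 3026.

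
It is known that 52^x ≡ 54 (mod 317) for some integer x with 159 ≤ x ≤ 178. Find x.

164

Compute 52^159 mod 317 = 265, then multiply by 52 repeatedly:
  52^159=265  52^160=149  52^161=140  52^162=306  52^163=62
  52^164=54
Found 54 at exponent 164.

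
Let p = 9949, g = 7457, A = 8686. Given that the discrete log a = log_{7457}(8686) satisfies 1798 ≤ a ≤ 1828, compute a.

Compute 7457^1798 mod 9949 = 1132, then multiply by 7457 repeatedly:
  7457^1798=1132  7457^1799=4572  7457^1800=8130  7457^1801=6153  7457^1802=8082
  7457^1803=6381  7457^1804=6999  7457^1805=9038  7457^1806=1840  7457^1807=1209
  7457^1808=1719  7457^1809=4271  7457^1810=2098  7457^1811=4958  7457^1812=1322
  7457^1813=8644  7457^1814=8686
Found 8686 at exponent 1814.

1814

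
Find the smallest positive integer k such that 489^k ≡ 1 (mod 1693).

The order of 489 must divide p − 1 = 1692 = 2^2 · 3^2 · 47.
Divisors: 1, 2, 3, 4, 6, 9, 12, 18, 36, 47, 94, 141, 188, 282, 423, 564, 846, 1692.
Check each in increasing order: 489^1 ≡ 489;  489^2 ≡ 408;  489^3 ≡ 1431;  489^4 ≡ 550;  489^6 ≡ 924;  489^9 ≡ 11;  489^12 ≡ 504;  489^18 ≡ 121;  489^36 ≡ 1097;  489^47 ≡ 92;  489^94 ≡ 1692;  489^141 ≡ 1601;  489^188 ≡ 1.
Smallest exponent giving 1 is 188.

188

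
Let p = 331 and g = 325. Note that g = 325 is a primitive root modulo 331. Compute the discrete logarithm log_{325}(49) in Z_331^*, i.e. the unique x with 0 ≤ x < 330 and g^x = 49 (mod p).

Baby-step giant-step with m = ceil(sqrt(330)) = 19.
Baby table (325^j mod 331 for j=0..18):
  0:1  1:325  2:36  3:115  4:303  5:168  6:316  7:90
  8:122  9:261  10:89  11:128  12:225  13:305  14:156  15:57
  16:320  17:66  18:266
Giant step factor: 325^(-19) ≡ 101 (mod 331).
Scan 49·101^i mod 331 for i = 0, 1, …:
  i=0: 49   i=1: 315   i=2: 39   i=3: 298
  i=4: 308   i=5: 325
Match at i=5, j=1: x = 5·19 + 1 = 96.

96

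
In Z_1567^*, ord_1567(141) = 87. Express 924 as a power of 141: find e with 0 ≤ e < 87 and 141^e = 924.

13

Successive powers of 141 modulo 1567:
  141^0=1  141^1=141  141^2=1077  141^3=1425  141^4=349  141^5=632
  141^6=1360  141^7=586  141^8=1142  141^9=1188  141^10=1406  141^11=804
  141^12=540  141^13=924
So 141^13 ≡ 924 (mod 1567), giving e = 13.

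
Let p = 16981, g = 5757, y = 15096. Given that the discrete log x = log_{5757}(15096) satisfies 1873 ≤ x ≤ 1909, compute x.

1900

Compute 5757^1873 mod 16981 = 6487, then multiply by 5757 repeatedly:
  5757^1873=6487  5757^1874=4440  5757^1875=4675  5757^1876=16071  5757^1877=8259
  5757^1878=263  5757^1879=2782  5757^1880=2891  5757^1881=2107  5757^1882=5565
  5757^1883=11539  5757^1884=351  5757^1885=16949  5757^1886=2567  5757^1887=4749
  5757^1888=583  5757^1889=11074  5757^1890=6344  5757^1891=13258  5757^1892=13692
  5757^1893=16023  5757^1894=3619  5757^1895=15877  5757^1896=12147  5757^1897=2521
  5757^1898=11623  5757^1899=8471  5757^1900=15096
Found 15096 at exponent 1900.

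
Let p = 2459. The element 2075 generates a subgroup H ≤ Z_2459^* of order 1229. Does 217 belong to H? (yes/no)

217 ∈ ⟨2075⟩ iff 217^1229 ≡ 1 (mod 2459), since |⟨2075⟩| = 1229.
217^1229 mod 2459 = 1.
Since 1 = 1, 217 lies in the subgroup.

yes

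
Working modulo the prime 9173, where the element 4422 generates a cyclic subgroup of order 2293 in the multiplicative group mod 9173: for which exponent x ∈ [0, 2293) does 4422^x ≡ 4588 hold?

50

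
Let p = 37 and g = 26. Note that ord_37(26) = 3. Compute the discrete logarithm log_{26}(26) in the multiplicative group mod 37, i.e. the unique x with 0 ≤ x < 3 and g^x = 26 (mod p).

Successive powers of 26 modulo 37:
  26^0=1  26^1=26
So 26^1 ≡ 26 (mod 37), giving x = 1.

1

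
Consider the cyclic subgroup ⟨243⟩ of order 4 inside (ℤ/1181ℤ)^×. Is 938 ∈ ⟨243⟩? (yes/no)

yes

⟨243⟩ has order 4; its elements mod 1181 are {1, 243, 938, 1180}.
938 is in this set.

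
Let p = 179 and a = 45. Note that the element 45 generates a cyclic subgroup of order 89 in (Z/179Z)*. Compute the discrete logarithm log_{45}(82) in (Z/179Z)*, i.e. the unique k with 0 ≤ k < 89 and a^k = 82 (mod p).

11

Successive powers of 45 modulo 179:
  45^0=1  45^1=45  45^2=56  45^3=14  45^4=93  45^5=68
  45^6=17  45^7=49  45^8=57  45^9=59  45^10=149  45^11=82
So 45^11 ≡ 82 (mod 179), giving k = 11.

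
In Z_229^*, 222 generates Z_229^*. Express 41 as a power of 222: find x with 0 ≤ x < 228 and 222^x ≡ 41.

187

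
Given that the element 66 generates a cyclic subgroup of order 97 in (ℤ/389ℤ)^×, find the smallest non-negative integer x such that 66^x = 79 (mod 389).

38

Baby-step giant-step with m = ceil(sqrt(97)) = 10.
Baby table (66^j mod 389 for j=0..9):
  0:1  1:66  2:77  3:25  4:94  5:369  6:236  7:16
  8:278  9:65
Giant step factor: 66^(-10) ≡ 283 (mod 389).
Scan 79·283^i mod 389 for i = 0, 1, …:
  i=0: 79   i=1: 184   i=2: 335   i=3: 278
Match at i=3, j=8: x = 3·10 + 8 = 38.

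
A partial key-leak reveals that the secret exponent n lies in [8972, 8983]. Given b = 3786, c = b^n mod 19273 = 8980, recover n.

Compute 3786^8972 mod 19273 = 13021, then multiply by 3786 repeatedly:
  3786^8972=13021  3786^8973=16445  3786^8974=8980
Found 8980 at exponent 8974.

8974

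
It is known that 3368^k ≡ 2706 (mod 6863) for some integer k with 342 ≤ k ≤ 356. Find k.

Compute 3368^342 mod 6863 = 867, then multiply by 3368 repeatedly:
  3368^342=867  3368^343=3281  3368^344=978  3368^345=6527  3368^346=747
  3368^347=4038  3368^348=4381  3368^349=6621  3368^350=1641  3368^351=2173
  3368^352=2706
Found 2706 at exponent 352.

352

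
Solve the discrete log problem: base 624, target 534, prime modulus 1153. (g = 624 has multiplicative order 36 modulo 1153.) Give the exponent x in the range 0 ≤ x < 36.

17

Successive powers of 624 modulo 1153:
  624^0=1  624^1=624  624^2=815  624^3=87  624^4=97  624^5=572
  624^6=651  624^7=368  624^8=185  624^9=140  624^10=885  624^11=1106
  624^12=650  624^13=897  624^14=523  624^15=53  624^16=788  624^17=534
So 624^17 ≡ 534 (mod 1153), giving x = 17.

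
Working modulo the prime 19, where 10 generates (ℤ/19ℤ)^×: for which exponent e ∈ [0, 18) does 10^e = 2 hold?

17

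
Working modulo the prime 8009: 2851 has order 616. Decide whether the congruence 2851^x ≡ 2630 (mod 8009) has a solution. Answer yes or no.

2630 ∈ ⟨2851⟩ iff 2630^616 ≡ 1 (mod 8009), since |⟨2851⟩| = 616.
2630^616 mod 8009 = 1420.
Since 1420 ≠ 1, 2630 does not lie in the subgroup.

no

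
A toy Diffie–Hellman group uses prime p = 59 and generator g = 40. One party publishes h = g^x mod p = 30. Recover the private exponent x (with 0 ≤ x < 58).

45

Baby-step giant-step with m = ceil(sqrt(58)) = 8.
Baby table (40^j mod 59 for j=0..7):
  0:1  1:40  2:7  3:44  4:49  5:13  6:48  7:32
Giant step factor: 40^(-8) ≡ 36 (mod 59).
Scan 30·36^i mod 59 for i = 0, 1, …:
  i=0: 30   i=1: 18   i=2: 58   i=3: 23
  i=4: 2   i=5: 13
Match at i=5, j=5: x = 5·8 + 5 = 45.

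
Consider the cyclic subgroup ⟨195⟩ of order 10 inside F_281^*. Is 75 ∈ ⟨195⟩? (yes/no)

75 ∈ ⟨195⟩ iff 75^10 ≡ 1 (mod 281), since |⟨195⟩| = 10.
75^10 mod 281 = 34.
Since 34 ≠ 1, 75 does not lie in the subgroup.

no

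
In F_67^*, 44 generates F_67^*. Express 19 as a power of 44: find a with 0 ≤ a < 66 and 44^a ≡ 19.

64

Baby-step giant-step with m = ceil(sqrt(66)) = 9.
Baby table (44^j mod 67 for j=0..8):
  0:1  1:44  2:60  3:27  4:49  5:12  6:59  7:50
  8:56
Giant step factor: 44^(-9) ≡ 58 (mod 67).
Scan 19·58^i mod 67 for i = 0, 1, …:
  i=0: 19   i=1: 30   i=2: 65   i=3: 18
  i=4: 39   i=5: 51   i=6: 10   i=7: 44
Match at i=7, j=1: a = 7·9 + 1 = 64.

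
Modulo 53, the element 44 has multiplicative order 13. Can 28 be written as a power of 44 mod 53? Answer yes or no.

28 ∈ ⟨44⟩ iff 28^13 ≡ 1 (mod 53), since |⟨44⟩| = 13.
28^13 mod 53 = 1.
Since 1 = 1, 28 lies in the subgroup.

yes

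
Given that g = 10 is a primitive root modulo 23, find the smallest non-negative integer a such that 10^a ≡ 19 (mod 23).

Successive powers of 10 modulo 23:
  10^0=1  10^1=10  10^2=8  10^3=11  10^4=18  10^5=19
So 10^5 ≡ 19 (mod 23), giving a = 5.

5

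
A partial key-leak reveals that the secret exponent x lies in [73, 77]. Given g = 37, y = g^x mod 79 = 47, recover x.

Compute 37^73 mod 79 = 28, then multiply by 37 repeatedly:
  37^73=28  37^74=9  37^75=17  37^76=76  37^77=47
Found 47 at exponent 77.

77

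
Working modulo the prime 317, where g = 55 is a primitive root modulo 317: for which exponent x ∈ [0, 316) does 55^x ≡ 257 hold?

Baby-step giant-step with m = ceil(sqrt(316)) = 18.
Baby table (55^j mod 317 for j=0..17):
  0:1  1:55  2:172  3:267  4:103  5:276  6:281  7:239
  8:148  9:215  10:96  11:208  12:28  13:272  14:61  15:185
  16:31  17:120
Giant step factor: 55^(-18) ≡ 228 (mod 317).
Scan 257·228^i mod 317 for i = 0, 1, …:
  i=0: 257   i=1: 268   i=2: 240   i=3: 196
  i=4: 308   i=5: 167   i=6: 36   i=7: 283
  i=8: 173   i=9: 136     …   i=14: 23
  i=15: 172
Match at i=15, j=2: x = 15·18 + 2 = 272.

272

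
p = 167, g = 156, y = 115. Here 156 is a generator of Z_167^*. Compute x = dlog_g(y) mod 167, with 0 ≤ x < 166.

134

Baby-step giant-step with m = ceil(sqrt(166)) = 13.
Baby table (156^j mod 167 for j=0..12):
  0:1  1:156  2:121  3:5  4:112  5:104  6:25  7:59
  8:19  9:125  10:128  11:95  12:124
Giant step factor: 156^(-13) ≡ 161 (mod 167).
Scan 115·161^i mod 167 for i = 0, 1, …:
  i=0: 115   i=1: 145   i=2: 132   i=3: 43
  i=4: 76   i=5: 45   i=6: 64   i=7: 117
  i=8: 133   i=9: 37   i=10: 112
Match at i=10, j=4: x = 10·13 + 4 = 134.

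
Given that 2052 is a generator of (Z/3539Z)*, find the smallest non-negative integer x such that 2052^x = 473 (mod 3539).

Baby-step giant-step with m = ceil(sqrt(3538)) = 60.
Baby table (2052^j mod 3539 for j=0..59):
  0:1  1:2052  2:2833  3:2278  4:2976  5:1977  6:1110  7:2143
  8:1998  9:1734  10:1473  11:290  12:528  13:522  14:2366  15:3063
  16:12  17:3390  18:2145  19:2563  20:322  21:2490  22:2703  23:943
  24:2742  25:3113  26:3520  27:3480  28:2797  29:2725  30:80  31:1366
  32:144  33:1751  34:967  35:2444  36:325  37:1568  38:585  39:699
  40:1053  41:1966  42:3311  43:2831  44:1713  45:849  46:960  47:2236
  48:1728  49:3317  50:987  51:1016  52:361  53:1121  54:3481  55:1310
  56:2019  57:2358  58:803  59:2121
Giant step factor: 2052^(-60) ≡ 3064 (mod 3539).
Scan 473·3064^i mod 3539 for i = 0, 1, …:
  i=0: 473   i=1: 1821   i=2: 2080   i=3: 2920
  i=4: 288   i=5: 1221   i=6: 421   i=7: 1748
  i=8: 1365   i=9: 2801     …   i=25: 904
  i=26: 2358
Match at i=26, j=57: x = 26·60 + 57 = 1617.

1617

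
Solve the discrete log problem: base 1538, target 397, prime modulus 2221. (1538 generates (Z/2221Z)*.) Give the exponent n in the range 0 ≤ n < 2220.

Baby-step giant-step with m = ceil(sqrt(2220)) = 48.
Baby table (1538^j mod 2221 for j=0..47):
  0:1  1:1538  2:79  3:1568  4:1799  5:1717  6:2198  7:162
  8:404  9:1693  10:822  11:487  12:529  13:716  14:1813  15:1039
  16:1083  17:2125  18:1159  19:1300  20:500  21:534  22:1743  23:2208
  24:2216  25:1194  26:1826  27:1044  28:2110  29:299  30:115  31:1411
  32:201  33:419  34:332  35:2007  36:1797  37:862  38:2040  39:1468
  40:1248  41:480  42:868  43:163  44:1942  45:1772  46:169  47:65
Giant step factor: 1538^(-48) ≡ 1688 (mod 2221).
Scan 397·1688^i mod 2221 for i = 0, 1, …:
  i=0: 397   i=1: 1615   i=2: 953   i=3: 660
  i=4: 1359   i=5: 1920   i=6: 521   i=7: 2153
  i=8: 708   i=9: 206     …   i=26: 1854
  i=27: 163
Match at i=27, j=43: n = 27·48 + 43 = 1339.

1339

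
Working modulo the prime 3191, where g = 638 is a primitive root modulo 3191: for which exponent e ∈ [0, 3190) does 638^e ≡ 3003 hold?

Baby-step giant-step with m = ceil(sqrt(3190)) = 57.
Baby table (638^j mod 3191 for j=0..56):
  0:1  1:638  2:1787  3:919  4:2369  5:2079  6:2137  7:849
  8:2383  9:1438  10:1627  11:951  12:448  13:1825  14:2826  15:73
  16:1900  17:2811  18:76  19:623  20:1790  21:2833  22:1348  23:1645
  24:2862  25:704  26:2412  27:794  28:2394  29:2074  30:2138  31:1487
  32:979  33:2357  34:805  35:3030  36:2585  37:2674  38:2018  39:1511
  40:336  41:571  42:524  43:2448  44:1425  45:2906  46:57  47:1265
  48:2938  49:1327  50:1011  51:436  52:551  53:528  54:1809  55:2191
  56:200
Giant step factor: 638^(-57) ≡ 2473 (mod 3191).
Scan 3003·2473^i mod 3191 for i = 0, 1, …:
  i=0: 3003   i=1: 962   i=2: 1731   i=3: 1632
  i=4: 2512   i=5: 2490   i=6: 2331   i=7: 1617
  i=8: 518   i=9: 1423     …   i=20: 1450
  i=21: 2357
Match at i=21, j=33: e = 21·57 + 33 = 1230.

1230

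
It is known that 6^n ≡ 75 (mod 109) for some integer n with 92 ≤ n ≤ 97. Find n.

96

Compute 6^92 mod 109 = 21, then multiply by 6 repeatedly:
  6^92=21  6^93=17  6^94=102  6^95=67  6^96=75
Found 75 at exponent 96.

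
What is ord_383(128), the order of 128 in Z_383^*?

The order of 128 must divide p − 1 = 382 = 2 · 191.
Divisors: 1, 2, 191, 382.
Check each in increasing order: 128^1 ≡ 128;  128^2 ≡ 298;  128^191 ≡ 1.
Smallest exponent giving 1 is 191.

191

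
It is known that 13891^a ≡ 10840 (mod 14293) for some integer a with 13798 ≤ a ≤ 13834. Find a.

13813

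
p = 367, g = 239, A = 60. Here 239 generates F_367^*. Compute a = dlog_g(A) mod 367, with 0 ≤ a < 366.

266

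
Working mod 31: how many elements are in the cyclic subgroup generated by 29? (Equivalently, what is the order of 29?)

10

The order of 29 must divide p − 1 = 30 = 2 · 3 · 5.
Divisors: 1, 2, 3, 5, 6, 10, 15, 30.
Check each in increasing order: 29^1 ≡ 29;  29^2 ≡ 4;  29^3 ≡ 23;  29^5 ≡ 30;  29^6 ≡ 2;  29^10 ≡ 1.
Smallest exponent giving 1 is 10.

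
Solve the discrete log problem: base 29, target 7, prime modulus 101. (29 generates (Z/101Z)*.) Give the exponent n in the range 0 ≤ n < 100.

Baby-step giant-step with m = ceil(sqrt(100)) = 10.
Baby table (29^j mod 101 for j=0..9):
  0:1  1:29  2:33  3:48  4:79  5:69  6:82  7:55
  8:80  9:98
Giant step factor: 29^(-10) ≡ 65 (mod 101).
Scan 7·65^i mod 101 for i = 0, 1, …:
  i=0: 7   i=1: 51   i=2: 83   i=3: 42
  i=4: 3   i=5: 94   i=6: 50   i=7: 18
  i=8: 59   i=9: 98
Match at i=9, j=9: n = 9·10 + 9 = 99.

99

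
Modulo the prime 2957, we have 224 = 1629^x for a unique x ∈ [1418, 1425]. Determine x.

Compute 1629^1418 mod 2957 = 224, then multiply by 1629 repeatedly:
  1629^1418=224
Found 224 at exponent 1418.

1418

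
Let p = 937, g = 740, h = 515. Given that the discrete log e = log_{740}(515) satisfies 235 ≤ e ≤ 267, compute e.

Compute 740^235 mod 937 = 742, then multiply by 740 repeatedly:
  740^235=742  740^236=935  740^237=394  740^238=153  740^239=780
  740^240=8  740^241=298  740^242=325  740^243=628  740^244=905
  740^245=682  740^246=574  740^247=299  740^248=128  740^249=83
  740^250=515
Found 515 at exponent 250.

250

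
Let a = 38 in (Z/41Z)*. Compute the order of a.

The order of 38 must divide p − 1 = 40 = 2^3 · 5.
Divisors: 1, 2, 4, 5, 8, 10, 20, 40.
Check each in increasing order: 38^1 ≡ 38;  38^2 ≡ 9;  38^4 ≡ 40;  38^5 ≡ 3;  38^8 ≡ 1.
Smallest exponent giving 1 is 8.

8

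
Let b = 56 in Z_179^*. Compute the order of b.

89

The order of 56 must divide p − 1 = 178 = 2 · 89.
Divisors: 1, 2, 89, 178.
Check each in increasing order: 56^1 ≡ 56;  56^2 ≡ 93;  56^89 ≡ 1.
Smallest exponent giving 1 is 89.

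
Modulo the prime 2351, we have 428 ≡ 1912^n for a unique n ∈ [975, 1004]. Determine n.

986

Compute 1912^975 mod 2351 = 2037, then multiply by 1912 repeatedly:
  1912^975=2037  1912^976=1488  1912^977=346  1912^978=921  1912^979=53
  1912^980=243  1912^981=1469  1912^982=1634  1912^983=2080  1912^984=1419
  1912^985=74  1912^986=428
Found 428 at exponent 986.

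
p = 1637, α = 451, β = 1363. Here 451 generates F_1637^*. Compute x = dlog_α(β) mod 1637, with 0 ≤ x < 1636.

1175

Baby-step giant-step with m = ceil(sqrt(1636)) = 41.
Baby table (451^j mod 1637 for j=0..40):
  0:1  1:451  2:413  3:1282  4:321  5:715  6:1613  7:635
  8:1547  9:335  10:481  11:847  12:576  13:1130  14:523  15:145
  16:1552  17:953  18:909  19:709  20:544  21:1431  22:403  23:46
  24:1102  25:991  26:40  27:33  28:150  29:533  30:1381  31:771
  32:677  33:845  34:1311  35:304  36:1233  37:1140  38:122  39:1001
  40:1276
Giant step factor: 451^(-41) ≡ 685 (mod 1637).
Scan 1363·685^i mod 1637 for i = 0, 1, …:
  i=0: 1363   i=1: 565   i=2: 693   i=3: 1612
  i=4: 882   i=5: 117   i=6: 1569   i=7: 893
  i=8: 1104   i=9: 1583     …   i=27: 1508
  i=28: 33
Match at i=28, j=27: x = 28·41 + 27 = 1175.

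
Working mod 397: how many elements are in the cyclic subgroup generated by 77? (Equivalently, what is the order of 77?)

396

The order of 77 must divide p − 1 = 396 = 2^2 · 3^2 · 11.
Divisors: 1, 2, 3, 4, 6, 9, 11, 12, 18, 22, 33, 36, 44, 66, 99, 132, 198, 396.
Check each in increasing order: 77^1 ≡ 77;  77^2 ≡ 371;  77^3 ≡ 380;  77^4 ≡ 279;  77^6 ≡ 289;  77^9 ≡ 248;  77^11 ≡ 301;  77^12 ≡ 151;  77^18 ≡ 366;  77^22 ≡ 85;  77^33 ≡ 177;  77^36 ≡ 167;  77^44 ≡ 79;  77^66 ≡ 363;  77^99 ≡ 334;  77^132 ≡ 362;  77^198 ≡ 396;  77^396 ≡ 1.
Smallest exponent giving 1 is 396.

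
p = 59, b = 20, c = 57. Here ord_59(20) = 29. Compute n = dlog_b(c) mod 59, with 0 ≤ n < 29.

11

Successive powers of 20 modulo 59:
  20^0=1  20^1=20  20^2=46  20^3=35  20^4=51  20^5=17
  20^6=45  20^7=15  20^8=5  20^9=41  20^10=53  20^11=57
So 20^11 ≡ 57 (mod 59), giving n = 11.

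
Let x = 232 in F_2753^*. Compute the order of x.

2752

The order of 232 must divide p − 1 = 2752 = 2^6 · 43.
Divisors: 1, 2, 4, 8, 16, 32, 43, 64, 86, 172, 344, 688, 1376, 2752.
Check each in increasing order: 232^1 ≡ 232;  232^2 ≡ 1517;  232^4 ≡ 2534;  232^8 ≡ 1160;  232^16 ≡ 2136;  232^32 ≡ 775;  232^43 ≡ 2052;  232^64 ≡ 471;  232^86 ≡ 1367;  232^172 ≡ 2155;  232^344 ≡ 2467;  232^688 ≡ 1959;  232^1376 ≡ 2752;  232^2752 ≡ 1.
Smallest exponent giving 1 is 2752.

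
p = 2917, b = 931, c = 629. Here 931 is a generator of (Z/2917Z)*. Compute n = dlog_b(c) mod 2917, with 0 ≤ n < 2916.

470

Baby-step giant-step with m = ceil(sqrt(2916)) = 54.
Baby table (931^j mod 2917 for j=0..53):
  0:1  1:931  2:412  3:1445  4:558  5:272  6:2370  7:1218
  8:2162  9:92  10:1059  11:2900  12:1675  13:1747  14:1688  15:2182
  16:1210  17:548  18:2630  19:1167  20:1353  21:2416  22:289  23:695
  24:2388  25:474  26:827  27:2766  28:2352  29:1962  30:580  31:335
  32:2683  33:921  34:2770  35:242  36:693  37:526  38:2567  39:854
  40:1650  41:1808  42:139  43:1061  44:1845  45:2499  46:1720  47:2804
  48:2726  49:116  50:67  51:1120  52:1351  53:554
Giant step factor: 931^(-54) ≡ 2688 (mod 2917).
Scan 629·2688^i mod 2917 for i = 0, 1, …:
  i=0: 629   i=1: 1809   i=2: 2870   i=3: 2012
  i=4: 138   i=5: 485   i=6: 2698   i=7: 562
  i=8: 2567
Match at i=8, j=38: n = 8·54 + 38 = 470.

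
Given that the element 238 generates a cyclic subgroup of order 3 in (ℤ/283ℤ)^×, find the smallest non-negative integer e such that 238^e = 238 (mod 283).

Successive powers of 238 modulo 283:
  238^0=1  238^1=238
So 238^1 ≡ 238 (mod 283), giving e = 1.

1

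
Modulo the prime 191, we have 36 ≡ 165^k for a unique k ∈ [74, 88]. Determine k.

80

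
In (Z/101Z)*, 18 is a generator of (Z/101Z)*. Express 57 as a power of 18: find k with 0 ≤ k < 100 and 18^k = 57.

35

Baby-step giant-step with m = ceil(sqrt(100)) = 10.
Baby table (18^j mod 101 for j=0..9):
  0:1  1:18  2:21  3:75  4:37  5:60  6:70  7:48
  8:56  9:99
Giant step factor: 18^(-10) ≡ 14 (mod 101).
Scan 57·14^i mod 101 for i = 0, 1, …:
  i=0: 57   i=1: 91   i=2: 62   i=3: 60
Match at i=3, j=5: k = 3·10 + 5 = 35.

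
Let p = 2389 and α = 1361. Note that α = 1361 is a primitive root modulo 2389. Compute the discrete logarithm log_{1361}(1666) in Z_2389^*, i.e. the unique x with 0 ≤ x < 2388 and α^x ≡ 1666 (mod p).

1159

Baby-step giant-step with m = ceil(sqrt(2388)) = 49.
Baby table (1361^j mod 2389 for j=0..48):
  0:1  1:1361  2:846  3:2297  4:1405  5:1005  6:1297  7:2135
  8:711  9:126  10:1867  11:1480  12:353  13:244  14:13  15:970
  16:1442  17:1193  18:1542  19:1120  20:138  21:1476  22:2076  23:1638
  24:381  25:128  26:2200  27:783  28:169  29:665  30:2023  31:1175
  32:934  33:226  34:1794  35:76  36:709  37:2182  38:175  39:1664
  40:2321  41:623  42:2197  43:1478  44:20  45:941  46:197  47:549
  48:1821
Giant step factor: 1361^(-49) ≡ 1342 (mod 2389).
Scan 1666·1342^i mod 2389 for i = 0, 1, …:
  i=0: 1666   i=1: 2057   i=2: 1199   i=3: 1261
  i=4: 850   i=5: 1147   i=6: 758   i=7: 1911
  i=8: 1165   i=9: 1024     …   i=22: 638
  i=23: 934
Match at i=23, j=32: x = 23·49 + 32 = 1159.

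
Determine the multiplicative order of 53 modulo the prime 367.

183

The order of 53 must divide p − 1 = 366 = 2 · 3 · 61.
Divisors: 1, 2, 3, 6, 61, 122, 183, 366.
Check each in increasing order: 53^1 ≡ 53;  53^2 ≡ 240;  53^3 ≡ 242;  53^6 ≡ 211;  53^61 ≡ 283;  53^122 ≡ 83;  53^183 ≡ 1.
Smallest exponent giving 1 is 183.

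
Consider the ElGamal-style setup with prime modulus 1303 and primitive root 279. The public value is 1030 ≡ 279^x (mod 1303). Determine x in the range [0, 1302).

875

Baby-step giant-step with m = ceil(sqrt(1302)) = 37.
Baby table (279^j mod 1303 for j=0..36):
  0:1  1:279  2:964  3:538  4:257  5:38  6:178  7:148
  8:899  9:645  10:141  11:249  12:412  13:284  14:1056  15:146
  16:341  17:20  18:368  19:1038  20:336  21:1231  22:760  23:954
  24:354  25:1041  26:1173  27:214  28:1071  29:422  30:468  31:272
  32:314  33:305  34:400  35:845  36:1215
Giant step factor: 279^(-37) ≡ 464 (mod 1303).
Scan 1030·464^i mod 1303 for i = 0, 1, …:
  i=0: 1030   i=1: 1022   i=2: 1219   i=3: 114
  i=4: 776   i=5: 436   i=6: 339   i=7: 936
  i=8: 405   i=9: 288     …   i=22: 905
  i=23: 354
Match at i=23, j=24: x = 23·37 + 24 = 875.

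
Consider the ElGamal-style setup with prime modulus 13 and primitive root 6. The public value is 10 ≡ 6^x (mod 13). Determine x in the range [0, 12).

2

Successive powers of 6 modulo 13:
  6^0=1  6^1=6  6^2=10
So 6^2 ≡ 10 (mod 13), giving x = 2.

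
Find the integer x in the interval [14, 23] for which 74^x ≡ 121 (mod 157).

16

Compute 74^14 mod 157 = 68, then multiply by 74 repeatedly:
  74^14=68  74^15=8  74^16=121
Found 121 at exponent 16.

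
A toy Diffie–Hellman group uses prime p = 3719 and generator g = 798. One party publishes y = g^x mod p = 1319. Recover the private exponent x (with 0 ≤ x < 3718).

1407

Baby-step giant-step with m = ceil(sqrt(3718)) = 61.
Baby table (798^j mod 3719 for j=0..60):
  0:1  1:798  2:855  3:1713  4:2101  5:3048  6:78  7:2740
  8:3467  9:3449  10:242  11:3447  12:2365  13:1737  14:2658  15:1254
  16:281  17:1098  18:2239  19:1602  20:2779  21:1118  22:3323  23:107
  24:3568  25:2229  26:1060  27:1667  28:2583  29:908  30:3098  31:2788
  32:862  33:3580  34:648  35:163  36:3628  37:1762  38:294  39:315
  40:2197  41:1557  42:340  43:3552  44:618  45:2256  46:292  47:2438
  48:487  49:1850  50:3576  51:1175  52:462  53:495  54:796  55:2978
  56:3  57:2394  58:2565  59:1420  60:2584
Giant step factor: 798^(-61) ≡ 957 (mod 3719).
Scan 1319·957^i mod 3719 for i = 0, 1, …:
  i=0: 1319   i=1: 1542   i=2: 2970   i=3: 974
  i=4: 2368   i=5: 1305   i=6: 3020   i=7: 477
  i=8: 2771   i=9: 200     …   i=22: 2909
  i=23: 2101
Match at i=23, j=4: x = 23·61 + 4 = 1407.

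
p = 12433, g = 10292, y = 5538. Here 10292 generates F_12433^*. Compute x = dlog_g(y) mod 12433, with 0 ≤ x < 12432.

3347

Baby-step giant-step with m = ceil(sqrt(12432)) = 112.
Baby table (10292^j mod 12433 for j=0..111):
  0:1  1:10292  2:8537  3:11226  4:10556  5:2798  6:2188  7:2733
  8:4590  9:7313  10:8447  11:4988  12:639  13:11964  14:9489  15:12006
  16:6598  17:10003  18:5636  19:5767  20:11255  21:10632  22:1711  23:4484
  24:10465  25:11134  26:8600  27:673  28:1335  29:1355  30:8267  31:4945
  32:5671  33:5430  34:11658  35:5686  36:10614  37:2950  38:14  39:7325
  40:7621  41:7968  42:11021  43:1873  44:5766  45:963  46:2095  47:2918
  48:6361  49:7667  50:8946  51:5867  52:8516  53:6455  54:5341  55:3279
  56:4306  57:6140  58:8374  59:12085  60:11521  61:611  62:9747  63:6680
  64:8503  65:9422  66:6257  67:6537  68:3841  69:7065  70:4796  71:1422
  72:1583  73:5006  74:11833  75:4001  76:196  77:3086  78:7230  79:12088
  80:5098  81:1356  82:6126  83:1049  84:4464  85:3553  86:2023  87:7874
  88:914  89:7540  90:7327  91:3339  92:176  93:8607  94:10552  95:11362
  96:5339  97:7561  98:12098  99:8554  100:12128  101:6489  102:7145  103:7578
  104:567  105:4487  106:4042  107:11879  108:4979  109:7475  110:9729  111:7919
Giant step factor: 10292^(-112) ≡ 5472 (mod 12433).
Scan 5538·5472^i mod 12433 for i = 0, 1, …:
  i=0: 5538   i=1: 4715   i=2: 2005   i=3: 5454
  i=4: 5088   i=5: 4049   i=6: 522   i=7: 9227
  i=8: 12164   i=9: 7559     …   i=28: 9140
  i=29: 8554
Match at i=29, j=99: x = 29·112 + 99 = 3347.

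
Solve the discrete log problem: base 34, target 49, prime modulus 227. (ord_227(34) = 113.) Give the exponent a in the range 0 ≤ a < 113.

98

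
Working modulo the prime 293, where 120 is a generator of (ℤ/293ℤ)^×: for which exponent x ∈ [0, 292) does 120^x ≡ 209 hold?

34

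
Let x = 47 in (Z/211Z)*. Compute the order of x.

The order of 47 must divide p − 1 = 210 = 2 · 3 · 5 · 7.
Divisors: 1, 2, 3, 5, 6, 7, 10, 14, 15, 21, 30, 35, 42, 70, 105, 210.
Check each in increasing order: 47^1 ≡ 47;  47^2 ≡ 99;  47^3 ≡ 11;  47^5 ≡ 34;  47^6 ≡ 121;  47^7 ≡ 201;  47^10 ≡ 101;  47^14 ≡ 100;  47^15 ≡ 58;  47^21 ≡ 55;  47^30 ≡ 199;  47^35 ≡ 14;  47^42 ≡ 71;  47^70 ≡ 196;  47^105 ≡ 1.
Smallest exponent giving 1 is 105.

105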